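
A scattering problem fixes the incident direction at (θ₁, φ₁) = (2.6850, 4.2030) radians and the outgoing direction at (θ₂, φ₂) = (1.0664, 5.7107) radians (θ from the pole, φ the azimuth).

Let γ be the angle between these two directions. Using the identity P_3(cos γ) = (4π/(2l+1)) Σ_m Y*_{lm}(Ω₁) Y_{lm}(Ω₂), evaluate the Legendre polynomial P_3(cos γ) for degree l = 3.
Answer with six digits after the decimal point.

0.442561

Expand P_3 via completeness: Σ_{m} conj(Y_{3,m}) at Ω₁ times Y_{3,m} at Ω₂ —
  [-3]  conj(Y_{3,-3})(Ω₁) = +0.035725+0.001524i ; Y_{3,-3}(Ω₂) = -0.040911+0.276949i ; Δ = -0.001884+0.009832i
  [-2]  conj(Y_{3,-2})(Ω₁) = +0.093506-0.151824i ; Y_{3,-2}(Ω₂) = +0.156368+0.344743i ; Δ = +0.066962+0.008495i
  [-1]  conj(Y_{3,-1})(Ω₁) = -0.210400-0.376685i ; Y_{3,-1}(Ω₂) = +0.039905+0.025718i ; Δ = +0.001292-0.020443i
  [+0]  conj(Y_{3,0})(Ω₁) = -0.344350-0.000000i ; Y_{3,0}(Ω₂) = -0.330435+0.000000i ; Δ = +0.113785+0.000000i
  [+1]  conj(Y_{3,1})(Ω₁) = +0.210400-0.376685i ; Y_{3,1}(Ω₂) = -0.039905+0.025718i ; Δ = +0.001292+0.020443i
  [+2]  conj(Y_{3,2})(Ω₁) = +0.093506+0.151824i ; Y_{3,2}(Ω₂) = +0.156368-0.344743i ; Δ = +0.066962-0.008495i
  [+3]  conj(Y_{3,3})(Ω₁) = -0.035725+0.001524i ; Y_{3,3}(Ω₂) = +0.040911+0.276949i ; Δ = -0.001884-0.009832i
Accumulated sum +0.246525+0.000000i; after 4π/(2l+1) scaling, +0.442561+0.000000i ⇒ P_3 = 0.442561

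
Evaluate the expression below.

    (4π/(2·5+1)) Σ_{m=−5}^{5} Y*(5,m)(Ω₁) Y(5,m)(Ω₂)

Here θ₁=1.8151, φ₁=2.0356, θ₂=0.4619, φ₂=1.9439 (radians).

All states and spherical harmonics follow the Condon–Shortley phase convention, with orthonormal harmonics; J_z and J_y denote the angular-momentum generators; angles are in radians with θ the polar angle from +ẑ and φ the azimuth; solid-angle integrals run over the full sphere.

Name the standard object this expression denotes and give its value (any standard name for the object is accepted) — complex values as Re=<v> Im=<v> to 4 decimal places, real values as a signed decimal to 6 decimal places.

Legendre polynomial (addition theorem), +0.319082

This sum is the spherical-harmonic addition theorem: it equals the Legendre polynomial P_l(cos γ) of the angle γ between the two directions.
Addition theorem: P_5(cos γ) = (4π/11) Σ_m Y*_{lm}(Ω₁) Y_{lm}(Ω₂), m = −5…5:
  m=-5: (-0.29121 - 0.27305j) × (-0.00781 + 0.00237j) = 0.00292 + 0.00144j  (running Σ = 0.00292 + 0.00144j)
  m=-4: (0.08951 - 0.30169j) × (0.00406 - 0.05167j) = -0.01522 - 0.00585j  (running Σ = -0.01230 - 0.00441j)
  m=-3: (-0.14730 + 0.02625j) × (0.17116 + 0.08299j) = -0.02739 - 0.00773j  (running Σ = -0.03969 - 0.01214j)
  m=-2: (-0.19034 - 0.25501j) × (-0.31067 + 0.28723j) = 0.13238 + 0.02455j  (running Σ = 0.09268 + 0.01242j)
  m=-1: (-0.03521 + 0.07023j) × (-0.16999 - 0.43428j) = 0.03648 + 0.00336j  (running Σ = 0.12917 + 0.01577j)
  m=0: (-0.31457 + 0.00000j) × (-0.06668 + 0.00000j) = 0.02097 + 0.00000j  (running Σ = 0.15014 + 0.01577j)
  m=1: (0.03521 + 0.07023j) × (0.16999 - 0.43428j) = 0.03648 - 0.00336j  (running Σ = 0.18663 + 0.01242j)
  m=2: (-0.19034 + 0.25501j) × (-0.31067 - 0.28723j) = 0.13238 - 0.02455j  (running Σ = 0.31900 - 0.01214j)
  m=3: (0.14730 + 0.02625j) × (-0.17116 + 0.08299j) = -0.02739 + 0.00773j  (running Σ = 0.29161 - 0.00441j)
  m=4: (0.08951 + 0.30169j) × (0.00406 + 0.05167j) = -0.01522 + 0.00585j  (running Σ = 0.27639 + 0.00144j)
  m=5: (0.29121 - 0.27305j) × (0.00781 + 0.00237j) = 0.00292 - 0.00144j  (running Σ = 0.27931 + 0.00000j)
Σ over m = 0.27931 + 0.00000j; ×(4π/11) → 0.31908 + 0.00000j. Real part: 0.319082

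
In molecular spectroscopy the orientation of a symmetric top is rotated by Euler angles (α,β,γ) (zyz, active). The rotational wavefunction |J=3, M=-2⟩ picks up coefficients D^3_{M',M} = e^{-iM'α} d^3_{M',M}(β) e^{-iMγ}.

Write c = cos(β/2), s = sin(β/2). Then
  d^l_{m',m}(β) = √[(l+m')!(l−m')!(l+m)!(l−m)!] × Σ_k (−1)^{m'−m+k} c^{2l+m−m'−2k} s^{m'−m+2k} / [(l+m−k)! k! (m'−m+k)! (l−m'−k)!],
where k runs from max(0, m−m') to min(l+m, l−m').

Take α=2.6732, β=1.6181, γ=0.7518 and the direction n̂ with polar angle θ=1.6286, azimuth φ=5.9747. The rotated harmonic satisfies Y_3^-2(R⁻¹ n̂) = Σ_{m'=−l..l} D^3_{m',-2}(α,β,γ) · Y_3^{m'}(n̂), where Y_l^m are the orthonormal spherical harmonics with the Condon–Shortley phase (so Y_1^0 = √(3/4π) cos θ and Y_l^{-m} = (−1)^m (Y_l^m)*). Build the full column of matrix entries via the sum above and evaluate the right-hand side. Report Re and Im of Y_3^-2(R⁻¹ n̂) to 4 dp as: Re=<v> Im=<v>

Re=0.0342 Im=0.0122

Need the full column D^3_{m',-2} for m'=−3..3 at α=2.6732, β=1.6181, γ=0.7518.
cos(β/2)=0.690186, sin(β/2)=0.723632
d^3_{-3,-2}: single k=1 term ⇒ +0.277603;  D = -0.276260-0.027278i
d^3_{-2,-2}: k∈[0..1] ⇒ +0.108093 -0.594115 = -0.486022;  D = -0.410016-0.260968i
d^3_{-1,-2}: k∈[0..1] ⇒ -0.358384 +0.787919 = +0.429535;  D = -0.219212-0.369386i
d^3_{0,-2}: k∈[0..1] ⇒ +0.650820 -0.715424 = -0.064604;  D = -0.004338-0.064458i
d^3_{1,-2}: k∈[0..1] ⇒ -0.787919 +0.433066 = -0.354853;  D = -0.138577+0.326676i
d^3_{2,-2}: k∈[0..1] ⇒ +0.653090 -0.143584 = +0.509506;  D = -0.389295+0.328703i
d^3_{3,-2}: single k=0 term ⇒ -0.335452;  D = -0.326402+0.077395i
Y_3^{m'}(θ=1.6286,φ=5.9747) and Σ D·Y over m':
  (-0.2763-0.0273i)·(+0.2497+0.3317i)  (-0.4100-0.2610i)·(-0.0480-0.0340i)  (-0.2192-0.3694i)·(-0.3023-0.0963i)  (-0.0043-0.0645i)·(+0.0643+0.0000i)  (-0.1386+0.3267i)·(+0.3023-0.0963i)  (-0.3893+0.3287i)·(-0.0480+0.0340i)  (-0.3264+0.0774i)·(-0.2497+0.3317i)
Y_3^-2(R⁻¹ n̂) = +0.034168+0.012169i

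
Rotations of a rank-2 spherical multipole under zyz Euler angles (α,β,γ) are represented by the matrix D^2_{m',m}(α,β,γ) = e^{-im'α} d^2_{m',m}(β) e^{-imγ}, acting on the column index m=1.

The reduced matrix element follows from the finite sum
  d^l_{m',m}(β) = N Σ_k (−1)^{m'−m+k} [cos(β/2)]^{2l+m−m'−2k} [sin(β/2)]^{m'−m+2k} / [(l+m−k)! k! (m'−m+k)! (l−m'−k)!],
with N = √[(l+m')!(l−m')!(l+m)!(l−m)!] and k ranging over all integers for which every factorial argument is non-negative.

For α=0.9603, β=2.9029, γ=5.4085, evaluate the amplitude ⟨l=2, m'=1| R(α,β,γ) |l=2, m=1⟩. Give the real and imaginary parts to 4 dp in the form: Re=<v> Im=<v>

Re=-0.0416 Im=0.0036

First d^2_{1,1}(β=2.9029), then the phase factors e^{-i(1)α} and e^{-i(1)γ}:
With c≡cos(β/2)=0.119063 and s≡sin(β/2)=0.992887, N=[6·1·6·1]^{1/2}=6.000000
k∈{0,1} keeps every argument non-negative
  k=0: (−1)^0·6.0000/(6)·0.1191^4·0.9929^0 = +0.000201
  k=1: (−1)^1·6.0000/(2)·0.1191^2·0.9929^2 = -0.041925
d^2_{1,1}(2.9029) = +0.000201 -0.041925 = -0.041724
D = (+0.573274-0.819364i)·(-0.041724)·(+0.641238+0.767342i) = -0.041571+0.003568i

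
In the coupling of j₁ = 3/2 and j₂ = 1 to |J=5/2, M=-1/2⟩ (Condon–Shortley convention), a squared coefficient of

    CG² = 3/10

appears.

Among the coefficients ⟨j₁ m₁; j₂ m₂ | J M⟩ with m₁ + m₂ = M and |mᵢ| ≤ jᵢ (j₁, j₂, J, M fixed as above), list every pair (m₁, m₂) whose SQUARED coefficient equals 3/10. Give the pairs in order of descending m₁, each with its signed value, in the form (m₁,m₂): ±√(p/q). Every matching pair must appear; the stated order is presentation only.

(1/2,-1): +√(3/10)

Admissible pairs with m₁+m₂ = M = -1/2: (-3/2,1), (-1/2,0), (1/2,-1)
  (m₁,m₂)=(1/2,-1): CG² = 3/10, CG = +√(3/10)   ← matches the target
  (m₁,m₂)=(-1/2,0): CG² = 3/5, CG = +√(3/5)
  (m₁,m₂)=(-3/2,1): CG² = 1/10, CG = +√(1/10)
Pairs with CG² = 3/10: (1/2,-1): +√(3/10)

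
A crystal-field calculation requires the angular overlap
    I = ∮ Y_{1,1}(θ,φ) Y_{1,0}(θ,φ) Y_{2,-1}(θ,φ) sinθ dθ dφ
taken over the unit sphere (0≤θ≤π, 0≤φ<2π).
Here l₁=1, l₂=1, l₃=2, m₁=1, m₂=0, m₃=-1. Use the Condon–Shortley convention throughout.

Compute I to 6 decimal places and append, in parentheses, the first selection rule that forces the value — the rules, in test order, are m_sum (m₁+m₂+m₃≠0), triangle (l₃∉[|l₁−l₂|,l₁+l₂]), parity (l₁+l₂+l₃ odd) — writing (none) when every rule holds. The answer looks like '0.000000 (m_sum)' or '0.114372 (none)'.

Rules hold: Σm=0, L=4 even, 0≤2≤2.
N = 3·3·5 = 45
Δ = 0!·2!·2!/5! = 1/30
Racah Σ t=0..0: t=0:+1/1 = 1/1
⇒ 3j(1 1 2; 0 0 0)² = 2/15, sgn +1
Racah Σ t=0..0: t=0:+1/2 = 1/2
⇒ 3j(1 1 2; 1 0 -1)² = 1/10, sgn -1
4πI² = N·(3j₀)²·(3jₘ)² = 3/5
I = -1·√(0.6/4π) = -0.21850969
No selection rule forces the value: the integral is nonzero (none).

-0.218510 (none)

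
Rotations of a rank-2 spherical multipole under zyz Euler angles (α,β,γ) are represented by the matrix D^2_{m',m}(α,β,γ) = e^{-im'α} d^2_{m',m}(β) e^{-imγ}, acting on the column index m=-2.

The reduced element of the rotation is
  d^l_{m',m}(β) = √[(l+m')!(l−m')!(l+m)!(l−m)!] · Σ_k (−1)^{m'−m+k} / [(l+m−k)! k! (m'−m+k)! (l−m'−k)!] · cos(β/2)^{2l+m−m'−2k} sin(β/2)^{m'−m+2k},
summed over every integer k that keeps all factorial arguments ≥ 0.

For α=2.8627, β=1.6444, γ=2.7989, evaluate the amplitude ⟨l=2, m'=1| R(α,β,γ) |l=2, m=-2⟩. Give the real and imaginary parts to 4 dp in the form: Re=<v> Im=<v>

D^2_{1,-2}(2.8627,1.6444,2.7989) = e^{-i·1·2.8627}·d^2_{1,-2}(1.6444)·e^{-i·-2·2.7989}. Compute d first:
c=cos(1.644400/2)=0.680611, s=sin(1.644400/2)=0.732645; N=√[6·1·1·24]=12.000000
k: max(0,(-2)−(1))=0 … min(2+(-2),2−(1))=0
  k=0: (−1)^3·12.0000/(6)·0.6806^1·0.7326^3 = -0.535315
d^2_{1,-2}(1.6444) = -0.535315
Phases: e^{-i·(1)·2.8627}=-0.961361-0.275291i, e^{-i·(-2)·2.7989}=+0.774175-0.632971i ⇒ D=+0.491694-0.211658i

Re=0.4917 Im=-0.2117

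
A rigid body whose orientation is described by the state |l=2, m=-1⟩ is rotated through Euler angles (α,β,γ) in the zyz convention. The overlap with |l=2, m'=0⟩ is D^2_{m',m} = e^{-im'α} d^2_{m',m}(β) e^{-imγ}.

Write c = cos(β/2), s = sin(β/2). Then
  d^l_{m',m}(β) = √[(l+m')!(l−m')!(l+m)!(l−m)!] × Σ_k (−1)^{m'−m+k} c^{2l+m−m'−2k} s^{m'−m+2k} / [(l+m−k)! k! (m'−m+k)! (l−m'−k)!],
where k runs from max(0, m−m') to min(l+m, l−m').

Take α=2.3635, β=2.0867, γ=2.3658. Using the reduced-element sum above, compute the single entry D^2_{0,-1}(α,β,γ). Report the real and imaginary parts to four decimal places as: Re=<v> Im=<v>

Re=-0.3752 Im=0.3680

Split into d^2_{0,-1}(β=2.0867) × two z-phases.
With c≡cos(β/2)=0.503328 and s≡sin(β/2)=0.864095, N=[2·2·1·6]^{1/2}=4.898979
k: max(0,(-1)−(0))=0 … min(2+(-1),2−(0))=1
  k=0: (−1)^1·4.8990/(2)·0.5033^3·0.8641^1 = -0.269893
  k=1: (−1)^2·4.8990/(2)·0.5033^1·0.8641^3 = +0.795448
d^2_{0,-1}(2.0867) = -0.269893 +0.795448 = +0.525555
D = (+1.000000+0.000000i)·(+0.525555)·(-0.713866+0.700282i) = -0.375176+0.368037i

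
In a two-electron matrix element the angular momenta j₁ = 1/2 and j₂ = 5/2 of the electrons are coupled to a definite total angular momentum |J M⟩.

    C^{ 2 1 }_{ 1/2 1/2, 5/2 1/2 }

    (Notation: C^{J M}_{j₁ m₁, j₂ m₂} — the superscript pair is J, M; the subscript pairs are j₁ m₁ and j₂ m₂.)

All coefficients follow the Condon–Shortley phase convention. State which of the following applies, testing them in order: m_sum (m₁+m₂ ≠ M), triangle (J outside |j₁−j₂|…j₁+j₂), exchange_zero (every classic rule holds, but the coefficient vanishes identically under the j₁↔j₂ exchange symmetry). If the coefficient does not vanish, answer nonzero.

nonzero

m-sum: m₁+m₂ = 1/2+1/2 = 1, M = 1  ✓
triangle: |j₁−j₂| = 2 ≤ J = 2 ≤ j₁+j₂ = 3  ✓
exchange: j₁≠j₂ or m₁≠m₂ — the exchange symmetry imposes no constraint here
value check: CG = +√(1/3) = +0.577350 ≠ 0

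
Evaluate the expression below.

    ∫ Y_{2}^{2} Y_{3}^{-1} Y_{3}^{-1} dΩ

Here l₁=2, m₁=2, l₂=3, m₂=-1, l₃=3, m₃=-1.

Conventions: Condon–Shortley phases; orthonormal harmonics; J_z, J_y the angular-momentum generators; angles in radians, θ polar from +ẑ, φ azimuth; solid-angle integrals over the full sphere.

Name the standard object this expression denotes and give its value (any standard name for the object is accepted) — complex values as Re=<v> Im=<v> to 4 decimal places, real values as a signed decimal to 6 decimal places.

This is a Gaunt coefficient — the integral of a triple product of spherical harmonics over the sphere.
Checks pass: Σm=0; 8 even; l₃=3∈[1,5].
(2·2+1)(2·3+1)(2·3+1) = 245
Δ: 2! 2! 4! / 9! → 1/3780
sum: t=0:+1/24 t=1:−1/4 t=2:+1/24 = -1/6
3j²(2 3 3; 0 0 0) = Δ·Π!·Σ² = 4/105  (sign +1)
sum: t=0:+1/16 = 1/16
3j²(2 3 3; 2 -1 -1) = Δ·Π!·Σ² = 2/35  (sign +1)
combine: 4πI² = 245·4/105·2/35 = 8/15
take √, sign +1: I = 0.20601291

Gaunt coefficient, +0.206013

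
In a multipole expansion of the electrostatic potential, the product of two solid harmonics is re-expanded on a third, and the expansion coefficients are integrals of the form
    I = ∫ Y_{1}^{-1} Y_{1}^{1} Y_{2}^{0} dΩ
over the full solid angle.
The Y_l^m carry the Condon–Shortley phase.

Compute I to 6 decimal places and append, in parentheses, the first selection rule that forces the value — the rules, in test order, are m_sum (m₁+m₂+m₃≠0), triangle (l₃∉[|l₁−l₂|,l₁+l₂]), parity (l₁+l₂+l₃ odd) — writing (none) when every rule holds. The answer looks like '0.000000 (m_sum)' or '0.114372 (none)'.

0.126157 (none)

Rules hold: Σm=0, L=4 even, 0≤2≤2.
N = 3·3·5 = 45
Δ = 0!·2!·2!/5! = 1/30
Racah Σ t=0..0: t=0:+1/1 = 1/1
⇒ 3j(1 1 2; 0 0 0)² = 2/15, sgn +1
Racah Σ t=0..0: t=0:+1/4 = 1/4
⇒ 3j(1 1 2; -1 1 0)² = 1/30, sgn +1
4πI² = N·(3j₀)²·(3jₘ)² = 1/5
I = +1·√(0.2/4π) = 0.12615663
No selection rule forces the value: the integral is nonzero (none).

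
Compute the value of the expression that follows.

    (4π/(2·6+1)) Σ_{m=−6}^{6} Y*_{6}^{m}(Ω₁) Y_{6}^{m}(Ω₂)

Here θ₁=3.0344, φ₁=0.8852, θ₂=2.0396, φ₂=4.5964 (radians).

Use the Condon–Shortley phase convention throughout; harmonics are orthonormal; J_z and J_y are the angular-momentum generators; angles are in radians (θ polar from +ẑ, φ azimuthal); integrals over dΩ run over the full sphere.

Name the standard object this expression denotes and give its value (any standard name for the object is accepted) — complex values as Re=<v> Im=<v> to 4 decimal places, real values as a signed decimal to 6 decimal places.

Legendre polynomial (addition theorem), +0.252279

This sum is the spherical-harmonic addition theorem: it equals the Legendre polynomial P_l(cos γ) of the angle γ between the two directions.
Addition theorem: P_6(cos γ) = (4π/13) Σ_m Y*_{lm}(Ω₁) Y_{lm}(Ω₂), m = −6…6:
  m=-6: (+0.000000-0.000001i) × (-0.186889-0.156120i) = -0.000000+0.000000i  (running Σ = -0.000000+0.000000i)
  m=-5: (+0.000007+0.000022i) × (+0.234116-0.357381i) = +0.000010+0.000003i  (running Σ = +0.000009+0.000003i)
  m=-4: (-0.000425-0.000179i) × (+0.251717+0.125956i) = -0.000084-0.000099i  (running Σ = -0.000075-0.000096i)
  m=-3: (+0.005522-0.002917i) × (+0.053756-0.148201i) = -0.000135-0.000975i  (running Σ = -0.000211-0.001071i)
  m=-2: (-0.011424+0.056472i) × (+0.327769+0.077429i) = -0.008117+0.017625i  (running Σ = -0.008328+0.016554i)
  m=-1: (-0.210655-0.257537i) × (+0.004824-0.041400i) = -0.011678+0.007479i  (running Σ = -0.020006+0.024033i)
  m=0: (+0.897991-0.000000i) × (+0.335189+0.000000i) = +0.300997+0.000000i  (running Σ = +0.280991+0.024033i)
  m=1: (+0.210655-0.257537i) × (-0.004824-0.041400i) = -0.011678-0.007479i  (running Σ = +0.269312+0.016554i)
  m=2: (-0.011424-0.056472i) × (+0.327769-0.077429i) = -0.008117-0.017625i  (running Σ = +0.261195-0.001071i)
  m=3: (-0.005522-0.002917i) × (-0.053756-0.148201i) = -0.000135+0.000975i  (running Σ = +0.261060-0.000096i)
  m=4: (-0.000425+0.000179i) × (+0.251717-0.125956i) = -0.000084+0.000099i  (running Σ = +0.260975+0.000003i)
  m=5: (-0.000007+0.000022i) × (-0.234116-0.357381i) = +0.000010-0.000003i  (running Σ = +0.260985+0.000000i)
  m=6: (+0.000000+0.000001i) × (-0.186889+0.156120i) = -0.000000-0.000000i  (running Σ = +0.260985-0.000000i)
Accumulated sum +0.260985-0.000000i; after 4π/(2l+1) scaling, +0.252279-0.000000i ⇒ P_6 = 0.252279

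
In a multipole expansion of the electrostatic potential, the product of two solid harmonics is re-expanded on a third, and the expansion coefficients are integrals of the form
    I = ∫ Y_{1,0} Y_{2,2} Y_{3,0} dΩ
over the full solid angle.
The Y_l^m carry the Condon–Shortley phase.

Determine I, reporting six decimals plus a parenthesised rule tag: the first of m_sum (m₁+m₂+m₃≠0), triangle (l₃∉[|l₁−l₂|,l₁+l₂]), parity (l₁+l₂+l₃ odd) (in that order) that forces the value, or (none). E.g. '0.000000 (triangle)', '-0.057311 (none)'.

0.000000 (m_sum)

0 + 2 + 0 = 2 ≠ 0: azimuthal integral kills it; I = 0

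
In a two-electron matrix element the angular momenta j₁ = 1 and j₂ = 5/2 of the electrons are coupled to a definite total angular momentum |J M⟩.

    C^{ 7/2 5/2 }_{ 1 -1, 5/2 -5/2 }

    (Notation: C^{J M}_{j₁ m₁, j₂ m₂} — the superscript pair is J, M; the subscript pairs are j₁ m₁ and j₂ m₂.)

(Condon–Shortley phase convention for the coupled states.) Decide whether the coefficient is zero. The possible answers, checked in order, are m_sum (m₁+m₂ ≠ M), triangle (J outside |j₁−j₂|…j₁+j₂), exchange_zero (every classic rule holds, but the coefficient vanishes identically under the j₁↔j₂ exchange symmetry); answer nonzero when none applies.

m_sum

m-sum: m₁+m₂ = -1+(-5/2) = -7/2, M = 5/2  ✗ ⇒ coefficient is 0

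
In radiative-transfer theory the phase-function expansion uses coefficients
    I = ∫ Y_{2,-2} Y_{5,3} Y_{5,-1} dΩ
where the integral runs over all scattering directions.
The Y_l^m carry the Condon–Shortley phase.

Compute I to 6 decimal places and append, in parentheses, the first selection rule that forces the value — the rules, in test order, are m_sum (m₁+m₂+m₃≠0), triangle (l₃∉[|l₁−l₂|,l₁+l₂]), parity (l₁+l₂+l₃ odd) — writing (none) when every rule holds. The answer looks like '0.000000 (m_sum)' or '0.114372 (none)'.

m-sum 0 ✓  L=12 even ✓  3≤5≤7 ✓
Π(2lᵢ+1) = 5×11×11 = 605
triangle coeff Δ(2,5,5) = 1/38610
Σ_t [0,2]: t=0:+1/2880 t=1:−1/576 t=2:+1/2880 = -1/960
(3j)²=10/429 [(2 5 5; 0 0 0)], sign=+1
Σ_t [2,2]: t=2:+1/5760 = 1/5760
(3j)²=56/2145 [(2 5 5; -2 3 -1)], sign=+1
⇒ 4πI² = 560/1521
I = (+1)√(560/1521/(4π)) = 0.17116875
No selection rule forces the value: the integral is nonzero (none).

0.171169 (none)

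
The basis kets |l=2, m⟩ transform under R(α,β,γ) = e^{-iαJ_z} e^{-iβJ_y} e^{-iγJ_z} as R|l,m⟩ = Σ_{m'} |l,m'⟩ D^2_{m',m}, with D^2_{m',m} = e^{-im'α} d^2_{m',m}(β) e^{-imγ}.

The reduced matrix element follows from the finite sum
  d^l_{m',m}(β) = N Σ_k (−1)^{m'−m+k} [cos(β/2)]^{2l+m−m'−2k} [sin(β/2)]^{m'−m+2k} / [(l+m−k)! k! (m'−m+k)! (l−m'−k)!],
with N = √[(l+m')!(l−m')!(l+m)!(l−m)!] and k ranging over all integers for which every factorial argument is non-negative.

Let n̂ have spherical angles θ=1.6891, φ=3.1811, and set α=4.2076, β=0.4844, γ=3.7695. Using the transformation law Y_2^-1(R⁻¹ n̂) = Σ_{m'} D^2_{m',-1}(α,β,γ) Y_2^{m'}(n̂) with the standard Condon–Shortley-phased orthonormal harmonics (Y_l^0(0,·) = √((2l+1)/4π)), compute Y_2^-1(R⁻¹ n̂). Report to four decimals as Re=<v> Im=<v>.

Need the full column D^2_{m',-1} for m'=−2..2 at α=4.2076, β=0.4844, γ=3.7695.
cos(β/2)=0.970813, sin(β/2)=0.239839
d^2_{-2,-1}: single k=1 term ⇒ +0.438890;  D = +0.407309-0.163474i
d^2_{-1,-1}: k∈[0..1] ⇒ +0.888263 -0.162642 = +0.725622;  D = -0.089112+0.720129i
d^2_{0,-1}: k∈[0..1] ⇒ -0.537529 +0.032807 = -0.504722;  D = +0.408450+0.296500i
d^2_{1,-1}: k∈[0..1] ⇒ +0.162642 -0.003309 = +0.159333;  D = +0.144285-0.067592i
d^2_{2,-1}: single k=0 term ⇒ -0.026787;  D = +0.001785-0.026728i
Y_2^{m'}(θ=1.6891,φ=3.1811) and Σ D·Y over m':
  (+0.4073-0.1635i)·(+0.3797-0.0301i)  (-0.0891+0.7201i)·(+0.0905-0.0036i)  (+0.4085+0.2965i)·(-0.3022+0.0000i)  (+0.1443-0.0676i)·(-0.0905-0.0036i)  (+0.0018-0.0267i)·(+0.3797+0.0301i)
Y_2^-1(R⁻¹ n̂) = +0.009003-0.102947i

Re=0.0090 Im=-0.1029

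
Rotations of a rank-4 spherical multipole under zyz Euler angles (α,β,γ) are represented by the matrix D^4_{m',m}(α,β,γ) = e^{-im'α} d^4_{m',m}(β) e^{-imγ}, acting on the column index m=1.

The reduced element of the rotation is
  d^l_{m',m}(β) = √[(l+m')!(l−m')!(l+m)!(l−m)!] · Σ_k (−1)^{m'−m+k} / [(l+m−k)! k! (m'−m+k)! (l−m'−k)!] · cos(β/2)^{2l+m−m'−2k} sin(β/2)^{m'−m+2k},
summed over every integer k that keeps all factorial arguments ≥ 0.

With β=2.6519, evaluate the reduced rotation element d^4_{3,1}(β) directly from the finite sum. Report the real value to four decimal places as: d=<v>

d=-0.0390

d^4_{3,1}(β=2.6519) via the finite sum:
With c≡cos(β/2)=0.242407 and s≡sin(β/2)=0.970175, N=[5040·1·120·6]^{1/2}=1904.940944
k∈{0,1} keeps every argument non-negative
  k=0: (−1)^2·1904.9409/(240)·0.2424^6·0.9702^2 = +0.001516
  k=1: (−1)^3·1904.9409/(144)·0.2424^4·0.9702^4 = -0.040467
d^4_{3,1}(2.6519) = +0.001516 -0.040467 = -0.038951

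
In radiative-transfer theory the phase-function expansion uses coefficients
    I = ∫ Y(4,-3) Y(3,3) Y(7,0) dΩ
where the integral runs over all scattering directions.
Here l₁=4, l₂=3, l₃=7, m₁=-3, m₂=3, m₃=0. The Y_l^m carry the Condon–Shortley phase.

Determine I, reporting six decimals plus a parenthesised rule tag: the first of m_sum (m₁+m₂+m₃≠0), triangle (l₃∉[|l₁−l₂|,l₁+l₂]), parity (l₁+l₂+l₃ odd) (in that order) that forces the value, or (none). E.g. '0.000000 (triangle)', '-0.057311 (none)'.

0.017827 (none)

Checks pass: Σm=0; 14 even; l₃=7∈[1,7].
(2·4+1)(2·3+1)(2·7+1) = 945
Δ: 0! 8! 6! / 15! → 1/45045
sum: t=0:+1/20736 = 1/20736
3j²(4 3 7; 0 0 0) = Δ·Π!·Σ² = 35/1287  (sign -1)
sum: t=0:+1/3628800 = 1/3628800
3j²(4 3 7; -3 3 0) = Δ·Π!·Σ² = 1/6435  (sign -1)
combine: 4πI² = 945·35/1287·1/6435 = 245/61347
take √, sign +1: I = 0.01782713
No selection rule forces the value: the integral is nonzero (none).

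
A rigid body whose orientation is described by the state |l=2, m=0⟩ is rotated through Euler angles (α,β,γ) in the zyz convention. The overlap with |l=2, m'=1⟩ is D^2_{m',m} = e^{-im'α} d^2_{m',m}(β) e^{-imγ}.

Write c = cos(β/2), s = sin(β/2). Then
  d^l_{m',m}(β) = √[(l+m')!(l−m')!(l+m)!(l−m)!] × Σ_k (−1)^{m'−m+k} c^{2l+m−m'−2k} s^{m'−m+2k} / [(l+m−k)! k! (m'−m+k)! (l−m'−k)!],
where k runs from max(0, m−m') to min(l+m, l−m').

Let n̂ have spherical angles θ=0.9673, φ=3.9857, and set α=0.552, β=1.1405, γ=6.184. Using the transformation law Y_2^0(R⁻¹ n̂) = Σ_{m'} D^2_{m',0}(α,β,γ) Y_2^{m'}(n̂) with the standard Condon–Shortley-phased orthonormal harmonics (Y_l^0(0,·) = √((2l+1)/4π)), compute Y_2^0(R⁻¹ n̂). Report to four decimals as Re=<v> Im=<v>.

Need the full column D^2_{m',0} for m'=−2..2 at α=0.5520, β=1.1405, γ=6.1840.
cos(β/2)=0.841766, sin(β/2)=0.539843
d^2_{-2,0}: single k=2 term ⇒ +0.505816;  D = +0.227631+0.451701i
d^2_{-1,0}: k∈[1..2] ⇒ +0.788709 -0.324391 = +0.464319;  D = +0.395357+0.243485i
d^2_{0,0}: k∈[0..2] ⇒ +0.502072 -0.825994 +0.084931 = -0.238991;  D = -0.238991+0.000000i
d^2_{1,0}: k∈[0..1] ⇒ -0.788709 +0.324391 = -0.464319;  D = -0.395357+0.243485i
d^2_{2,0}: single k=0 term ⇒ +0.505816;  D = +0.227631-0.451701i
Y_2^{m'}(θ=0.9673,φ=3.9857) and Σ D·Y over m':
  (+0.2276+0.4517i)·(-0.0307-0.2601i)  (+0.3954+0.2435i)·(-0.2398+0.2698i)  (-0.2390+0.0000i)·(-0.0106+0.0000i)  (-0.3954+0.2435i)·(+0.2398+0.2698i)  (+0.2276-0.4517i)·(-0.0307+0.2601i)
Y_2^0(R⁻¹ n̂) = -0.097515+0.000000i

Re=-0.0975 Im=0.0000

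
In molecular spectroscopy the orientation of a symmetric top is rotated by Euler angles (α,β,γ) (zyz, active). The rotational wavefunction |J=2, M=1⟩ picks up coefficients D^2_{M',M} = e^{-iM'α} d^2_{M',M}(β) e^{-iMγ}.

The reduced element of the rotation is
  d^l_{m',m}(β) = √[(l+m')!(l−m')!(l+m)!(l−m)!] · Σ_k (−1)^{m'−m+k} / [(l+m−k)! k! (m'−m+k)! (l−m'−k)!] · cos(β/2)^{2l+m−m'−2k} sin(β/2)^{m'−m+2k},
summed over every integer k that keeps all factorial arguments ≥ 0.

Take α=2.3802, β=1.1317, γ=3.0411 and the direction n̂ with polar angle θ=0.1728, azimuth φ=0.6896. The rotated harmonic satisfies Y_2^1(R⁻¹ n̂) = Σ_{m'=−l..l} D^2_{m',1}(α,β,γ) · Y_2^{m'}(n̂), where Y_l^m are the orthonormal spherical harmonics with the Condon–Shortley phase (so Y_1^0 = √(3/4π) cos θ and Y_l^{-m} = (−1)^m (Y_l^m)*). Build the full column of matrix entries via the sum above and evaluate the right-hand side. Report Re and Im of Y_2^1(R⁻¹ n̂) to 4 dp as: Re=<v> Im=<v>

Need the full column D^2_{m',1} for m'=−2..2 at α=2.3802, β=1.1317, γ=3.0411.
cos(β/2)=0.844133, sin(β/2)=0.536134
d^2_{-2,1}: single k=3 term ⇒ +0.260172;  D = -0.038495+0.257308i
d^2_{-1,1}: k∈[2..3] ⇒ +0.614454 -0.082621 = +0.531832;  D = +0.419850-0.326453i
d^2_{0,1}: k∈[1..2] ⇒ +0.789917 -0.318644 = +0.471273;  D = -0.468896-0.047280i
d^2_{1,1}: k∈[0..1] ⇒ +0.507743 -0.614454 = -0.106711;  D = -0.069469-0.081001i
d^2_{2,1}: single k=0 term ⇒ -0.644965;  D = -0.033833+0.644077i
Y_2^{m'}(θ=0.1728,φ=0.6896) and Σ D·Y over m':
  (-0.0385+0.2573i)·(+0.0022-0.0112i)  (+0.4198-0.3265i)·(+0.1010-0.0833i)  (-0.4689-0.0473i)·(+0.6028+0.0000i)  (-0.0695-0.0810i)·(-0.1010-0.0833i)  (-0.0338+0.6441i)·(+0.0022+0.0112i)
Y_2^1(R⁻¹ n̂) = -0.271672-0.080438i

Re=-0.2717 Im=-0.0804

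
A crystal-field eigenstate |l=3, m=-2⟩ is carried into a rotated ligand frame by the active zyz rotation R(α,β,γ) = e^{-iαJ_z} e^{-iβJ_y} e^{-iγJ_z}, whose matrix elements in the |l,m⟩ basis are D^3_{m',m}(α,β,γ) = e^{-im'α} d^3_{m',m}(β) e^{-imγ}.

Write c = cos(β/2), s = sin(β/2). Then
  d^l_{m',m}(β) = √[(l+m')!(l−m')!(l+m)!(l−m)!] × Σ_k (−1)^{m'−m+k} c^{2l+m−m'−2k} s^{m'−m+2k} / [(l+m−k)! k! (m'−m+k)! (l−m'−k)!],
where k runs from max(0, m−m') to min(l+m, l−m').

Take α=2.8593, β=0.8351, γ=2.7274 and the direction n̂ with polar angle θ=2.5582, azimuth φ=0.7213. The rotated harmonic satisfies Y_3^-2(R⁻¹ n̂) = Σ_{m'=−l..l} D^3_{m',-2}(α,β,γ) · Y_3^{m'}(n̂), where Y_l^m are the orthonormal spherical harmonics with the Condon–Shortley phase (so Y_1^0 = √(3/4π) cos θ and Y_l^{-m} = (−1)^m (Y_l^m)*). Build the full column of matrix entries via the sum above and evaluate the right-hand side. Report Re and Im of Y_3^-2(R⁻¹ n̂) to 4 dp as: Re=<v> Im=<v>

Need the full column D^3_{m',-2} for m'=−3..3 at α=2.8593, β=0.8351, γ=2.7274.
cos(β/2)=0.914085, sin(β/2)=0.405522
d^3_{-3,-2}: single k=1 term ⇒ +0.633904;  D = +0.066102+0.630448i
d^3_{-2,-2}: k∈[0..1] ⇒ +0.583338 -0.574045 = +0.009293;  D = +0.001644-0.009146i
d^3_{-1,-2}: k∈[0..1] ⇒ -0.818367 +0.322132 = -0.496235;  D = +0.220355-0.444626i
d^3_{0,-2}: k∈[0..1] ⇒ +0.628835 -0.123763 = +0.505071;  D = +0.341462-0.372157i
d^3_{1,-2}: k∈[0..1] ⇒ -0.322132 +0.031700 = -0.290432;  D = +0.248192-0.150836i
d^3_{2,-2}: k∈[0..1] ⇒ +0.112980 -0.004447 = +0.108533;  D = +0.104778-0.028300i
d^3_{3,-2}: single k=0 term ⇒ -0.024555;  D = +0.024551+0.000454i
Y_3^{m'}(θ=2.5582,φ=0.7213) and Σ D·Y over m':
  (+0.0661+0.6304i)·(-0.0390-0.0578i)  (+0.0016-0.0091i)·(-0.0331+0.2567i)  (+0.2204-0.4446i)·(+0.3319-0.2919i)  (+0.3415-0.3722i)·(-0.1504+0.0000i)  (+0.2482-0.1508i)·(-0.3319-0.2919i)  (+0.1048-0.0283i)·(-0.0331-0.2567i)  (+0.0246+0.0005i)·(+0.0390-0.0578i)
Y_3^-2(R⁻¹ n̂) = -0.207958-0.233351i

Re=-0.2080 Im=-0.2334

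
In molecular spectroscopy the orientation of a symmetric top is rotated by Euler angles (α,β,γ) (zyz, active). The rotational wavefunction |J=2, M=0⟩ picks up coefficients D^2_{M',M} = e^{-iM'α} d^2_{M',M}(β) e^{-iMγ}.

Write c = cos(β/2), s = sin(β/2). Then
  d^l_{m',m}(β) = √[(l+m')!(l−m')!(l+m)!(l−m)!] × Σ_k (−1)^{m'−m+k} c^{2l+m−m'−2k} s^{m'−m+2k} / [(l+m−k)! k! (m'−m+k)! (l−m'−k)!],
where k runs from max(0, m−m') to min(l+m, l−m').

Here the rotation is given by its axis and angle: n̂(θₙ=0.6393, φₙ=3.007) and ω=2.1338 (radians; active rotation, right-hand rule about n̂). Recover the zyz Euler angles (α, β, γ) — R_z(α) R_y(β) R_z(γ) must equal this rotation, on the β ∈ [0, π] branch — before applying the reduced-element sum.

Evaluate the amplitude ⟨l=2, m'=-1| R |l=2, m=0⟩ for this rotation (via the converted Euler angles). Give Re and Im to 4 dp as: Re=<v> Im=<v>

Axis–angle → zyz. n̂ = (sinθₙcosφₙ, sinθₙsinφₙ, cosθₙ) = (-0.591238, +0.080060, +0.802514), ω = 2.1338.
R = I cosω + sinω [n̂]ₓ + (1−cosω) n̂n̂ᵀ gives
  R = [+0.002405, -0.751249, -0.660015; +0.606052, -0.523898, +0.598525; -0.795422, -0.401442, +0.454036]
β = atan2(√(R₁₃²+R₂₃²), R₃₃) = 1.099507; α = atan2(R₂₃, R₁₃) mod 2π = 2.405014; γ = atan2(R₃₂, −R₃₁) mod 2π = 5.815792
First d^2_{-1,0}(β=1.0995), then the phase factors e^{-i(-1)α} and e^{-i(0)γ}:
c=cos(1.099507/2)=0.852653, s=sin(1.099507/2)=0.522477; N=√[1·6·2·2]=4.898979
Admissible k: 1..2 (factorial args all ≥0)
  k=1: (−1)^0·4.8990/(2)·0.8527^3·0.5225^1 = +0.793342
  k=2: (−1)^1·4.8990/(2)·0.8527^1·0.5225^3 = -0.297886
d^2_{-1,0}(1.0995) = +0.793342 -0.297886 = +0.495456
Phases: e^{-i·(-1)·2.4050}=-0.740771+0.671758i, e^{-i·(0)·5.8158}=+1.000000+0.000000i ⇒ D=-0.367020+0.332827i

Re=-0.3670 Im=0.3328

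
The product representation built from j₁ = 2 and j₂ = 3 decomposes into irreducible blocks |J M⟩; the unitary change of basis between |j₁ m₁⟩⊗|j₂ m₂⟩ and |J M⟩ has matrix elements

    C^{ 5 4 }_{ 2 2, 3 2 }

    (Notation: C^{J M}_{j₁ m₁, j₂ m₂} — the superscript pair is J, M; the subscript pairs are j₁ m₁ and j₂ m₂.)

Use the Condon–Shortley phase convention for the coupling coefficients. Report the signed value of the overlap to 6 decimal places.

+√(3/5) = +0.774597

triangle: 0!·4!·6!/11! = 17280/39916800
(j±m)!: 4!·0!·5!·1!·9!·1! = 1045094400
prefactor² = (2J+1)·Δ·N² = 4976640
  k=0: +1/(0!·0!·0!·5!·4!·1!) = 1/2880
Σ = 1/2880  ⇒  CG² = 4976640·(1/2880)² = 3/5
CG = +√(3/5) = +0.774597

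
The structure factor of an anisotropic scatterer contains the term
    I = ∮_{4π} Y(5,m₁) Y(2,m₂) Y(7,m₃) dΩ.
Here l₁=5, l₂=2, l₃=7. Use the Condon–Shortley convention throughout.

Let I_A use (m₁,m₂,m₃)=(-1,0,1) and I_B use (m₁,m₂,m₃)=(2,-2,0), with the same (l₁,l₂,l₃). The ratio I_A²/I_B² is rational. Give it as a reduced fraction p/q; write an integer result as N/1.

l's match ⇒ only the (l;m) 3-j factors differ between A and B.
A: triangle coeff Δ(5,2,7) = 1/15015; Σ_t [0,0]: t=0:+1/69120 = 1/69120; (3j)²=4/143 [(5 2 7; -1 0 1)], sign=+1
B: triangle coeff Δ(5,2,7) = 1/15015; Σ_t [0,0]: t=0:+1/725760 = 1/725760; (3j)²=1/429 [(5 2 7; 2 -2 0)], sign=-1
I_A²/I_B² = (4/143)/(1/429) = 12/1

12/1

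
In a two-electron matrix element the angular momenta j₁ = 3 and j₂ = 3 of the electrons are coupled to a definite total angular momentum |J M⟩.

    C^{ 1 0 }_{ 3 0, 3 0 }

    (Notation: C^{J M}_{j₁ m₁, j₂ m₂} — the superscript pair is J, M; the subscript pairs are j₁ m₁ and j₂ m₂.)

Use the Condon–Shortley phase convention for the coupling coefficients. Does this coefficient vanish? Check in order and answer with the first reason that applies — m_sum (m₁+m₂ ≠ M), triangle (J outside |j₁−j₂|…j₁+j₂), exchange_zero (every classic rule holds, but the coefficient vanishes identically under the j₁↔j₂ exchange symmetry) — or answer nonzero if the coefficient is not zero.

m-sum: m₁+m₂ = 0+0 = 0, M = 0  ✓
triangle: |j₁−j₂| = 0 ≤ J = 1 ≤ j₁+j₂ = 6  ✓
exchange: j₁=j₂ and m₁=m₂, and (−1)^(j₁+j₂−J) = (−1)^5 = −1 forces ⟨j₁m₁;j₂m₂|JM⟩ = −⟨j₂m₂;j₁m₁|JM⟩ = −⟨j₁m₁;j₂m₂|JM⟩ ⇒ the coefficient vanishes identically
Racah sum check: Σ_k collapses to 0 ⇒ CG = 0

exchange_zero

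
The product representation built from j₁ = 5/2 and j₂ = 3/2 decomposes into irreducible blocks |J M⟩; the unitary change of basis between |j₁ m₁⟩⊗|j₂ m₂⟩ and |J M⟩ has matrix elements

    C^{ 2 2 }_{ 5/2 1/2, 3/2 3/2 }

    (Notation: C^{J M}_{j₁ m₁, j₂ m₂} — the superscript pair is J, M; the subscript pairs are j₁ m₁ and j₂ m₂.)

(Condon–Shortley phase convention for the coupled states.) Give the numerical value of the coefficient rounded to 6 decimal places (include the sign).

+√(1/7) = +0.377964

√[5·2!3!1!/7! · 3!2!3!0!4!0!] = √(144/7)
  +(−1)^2/∏(2,0,0,1,3,0)! = 1/12  (running 1/12)
⟨..|..⟩ = √(144/7)·(1/12) = +0.377964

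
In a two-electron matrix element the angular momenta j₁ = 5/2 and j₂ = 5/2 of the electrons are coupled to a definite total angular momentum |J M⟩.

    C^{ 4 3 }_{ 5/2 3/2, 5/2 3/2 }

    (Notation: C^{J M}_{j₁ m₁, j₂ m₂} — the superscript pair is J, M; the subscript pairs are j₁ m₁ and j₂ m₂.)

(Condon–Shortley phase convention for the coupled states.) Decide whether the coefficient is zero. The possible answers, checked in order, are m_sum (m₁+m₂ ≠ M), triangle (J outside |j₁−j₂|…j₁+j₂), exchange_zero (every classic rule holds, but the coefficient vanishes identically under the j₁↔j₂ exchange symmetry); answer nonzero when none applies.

exchange_zero

m-sum: m₁+m₂ = 3/2+3/2 = 3, M = 3  ✓
triangle: |j₁−j₂| = 0 ≤ J = 4 ≤ j₁+j₂ = 5  ✓
exchange: j₁=j₂ and m₁=m₂, and (−1)^(j₁+j₂−J) = (−1)^1 = −1 forces ⟨j₁m₁;j₂m₂|JM⟩ = −⟨j₂m₂;j₁m₁|JM⟩ = −⟨j₁m₁;j₂m₂|JM⟩ ⇒ the coefficient vanishes identically
Racah sum check: Σ_k collapses to 0 ⇒ CG = 0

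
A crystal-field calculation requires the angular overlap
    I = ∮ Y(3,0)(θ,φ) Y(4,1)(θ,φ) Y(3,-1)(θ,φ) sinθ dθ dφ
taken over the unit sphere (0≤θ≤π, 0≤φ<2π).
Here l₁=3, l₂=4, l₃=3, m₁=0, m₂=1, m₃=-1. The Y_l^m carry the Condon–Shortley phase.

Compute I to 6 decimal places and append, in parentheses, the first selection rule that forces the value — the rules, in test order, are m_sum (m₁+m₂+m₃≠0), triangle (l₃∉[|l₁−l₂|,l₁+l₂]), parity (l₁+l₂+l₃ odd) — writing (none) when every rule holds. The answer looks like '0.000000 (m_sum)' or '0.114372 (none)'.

Checks pass: Σm=0; 10 even; l₃=3∈[1,7].
(2·3+1)(2·4+1)(2·3+1) = 441
Δ: 4! 2! 4! / 11! → 1/34650
sum: t=1:−1/72 t=2:+1/16 t=3:−1/72 = 5/144
3j²(3 4 3; 0 0 0) = Δ·Π!·Σ² = 2/77  (sign -1)
sum: t=1:−1/288 t=2:+1/24 t=3:−1/48 = 5/288
3j²(3 4 3; 0 1 -1) = Δ·Π!·Σ² = 5/462  (sign +1)
combine: 4πI² = 441·2/77·5/462 = 15/121
take √, sign -1: I = -0.09932258
No selection rule forces the value: the integral is nonzero (none).

-0.099323 (none)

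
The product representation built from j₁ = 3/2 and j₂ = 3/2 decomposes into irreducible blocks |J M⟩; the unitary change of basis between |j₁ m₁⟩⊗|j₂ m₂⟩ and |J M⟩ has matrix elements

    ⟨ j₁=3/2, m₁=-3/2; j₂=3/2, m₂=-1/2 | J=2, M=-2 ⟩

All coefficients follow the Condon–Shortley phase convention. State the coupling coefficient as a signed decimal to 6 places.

triangle: 1!×2!×2!/6! = 4/720
(j±m)!: 0!×3!×1!×2!×0!×4! = 288
prefactor² = (2J+1)×Δ×N² = 8
  k=1: −1/(1!×0!×2!×0!×0!×2!) = -1/4
Σ = -1/4  ⇒  CG² = 8×(-1/4)² = 1/2
CG = −√(1/2) = -0.707107

−√(1/2) = -0.707107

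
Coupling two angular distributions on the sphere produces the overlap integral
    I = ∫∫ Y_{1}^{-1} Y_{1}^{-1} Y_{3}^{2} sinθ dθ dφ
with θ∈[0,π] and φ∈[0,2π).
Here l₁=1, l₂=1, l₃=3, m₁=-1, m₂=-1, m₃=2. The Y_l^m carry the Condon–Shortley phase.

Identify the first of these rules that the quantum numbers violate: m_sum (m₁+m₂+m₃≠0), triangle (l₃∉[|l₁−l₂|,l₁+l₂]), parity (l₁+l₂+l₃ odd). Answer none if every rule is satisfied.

Σmᵢ = 0  ✓
l₃∈[|l₁−l₂|,l₁+l₂]=[0,2] required, l₃=3 fails  ✗
Σlᵢ = 5 ⇒ odd

triangle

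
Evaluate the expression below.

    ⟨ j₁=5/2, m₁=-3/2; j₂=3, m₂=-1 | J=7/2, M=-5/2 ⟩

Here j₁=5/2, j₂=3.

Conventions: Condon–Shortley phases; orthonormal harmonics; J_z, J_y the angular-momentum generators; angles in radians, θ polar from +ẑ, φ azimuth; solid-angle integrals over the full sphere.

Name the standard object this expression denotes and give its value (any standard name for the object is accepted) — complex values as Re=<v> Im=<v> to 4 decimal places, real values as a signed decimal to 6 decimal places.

Clebsch–Gordan coefficient, −√(10/63) ≈ -0.398410

This is a Clebsch–Gordan (vector-coupling) coefficient.
j₁+j₂−J=2  J+j₁−j₂=3  J−j₁+j₂=4  j₁+j₂+J+1=10
(j₁±m₁, j₂±m₂, J±M) = (1,4,2,4,1,6)
P² = 18432/35
sum k=1..2:
  [1] −1/36 = -1/36
  [2] +1/96 = 1/96
S = -5/288
C² = P²·S² = 10/63 ; C = -0.398410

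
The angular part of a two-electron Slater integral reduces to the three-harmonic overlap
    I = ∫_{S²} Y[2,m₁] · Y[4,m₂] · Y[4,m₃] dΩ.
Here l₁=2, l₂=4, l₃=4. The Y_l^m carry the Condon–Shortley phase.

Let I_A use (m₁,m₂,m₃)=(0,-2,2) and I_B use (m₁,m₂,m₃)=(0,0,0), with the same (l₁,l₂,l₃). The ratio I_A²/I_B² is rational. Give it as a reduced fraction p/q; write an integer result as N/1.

Shared (l₁,l₂,l₃)=(2,4,4): N and (l;000)² cancel in I_A²/I_B².
A: Δ = 2!·2!·6!/11! = 1/13860; Racah Σ t=0..2: t=0:+1/192 t=1:−1/120 t=2:+1/2880 = -1/360; ⇒ 3j(2 4 4; 0 -2 2)² = 16/3465, sgn -1
B: Δ = 2!·2!·6!/11! = 1/13860; Racah Σ t=0..2: t=0:+1/192 t=1:−1/36 t=2:+1/192 = -5/288; ⇒ 3j(2 4 4; 0 0 0)² = 20/693, sgn -1
I_A²/I_B² = (16/3465)/(20/693) = 4/25

4/25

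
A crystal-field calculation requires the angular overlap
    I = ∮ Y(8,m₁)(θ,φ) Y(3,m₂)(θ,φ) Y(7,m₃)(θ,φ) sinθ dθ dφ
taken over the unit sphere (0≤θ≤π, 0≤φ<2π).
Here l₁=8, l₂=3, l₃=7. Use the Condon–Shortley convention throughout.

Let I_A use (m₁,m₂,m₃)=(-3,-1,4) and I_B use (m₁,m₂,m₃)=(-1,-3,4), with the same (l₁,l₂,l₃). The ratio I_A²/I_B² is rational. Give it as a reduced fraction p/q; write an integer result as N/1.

Shared (l₁,l₂,l₃)=(8,3,7): N and (l;000)² cancel in I_A²/I_B².
A: Δ = 4!·12!·2!/19! = 1/5290740; Racah Σ t=0..2: t=0:+1/1916006400 t=1:−1/43545600 t=2:+1/17418240 = 67/1916006400; ⇒ 3j(8 3 7; -3 -1 4)² = 4489/352716, sgn -1
B: Δ = 4!·12!·2!/19! = 1/5290740; Racah Σ t=0..0: t=0:+1/104509440 = 1/104509440; ⇒ 3j(8 3 7; -1 -3 4)² = 275/50388, sgn -1
I_A²/I_B² = (4489/352716)/(275/50388) = 4489/1925

4489/1925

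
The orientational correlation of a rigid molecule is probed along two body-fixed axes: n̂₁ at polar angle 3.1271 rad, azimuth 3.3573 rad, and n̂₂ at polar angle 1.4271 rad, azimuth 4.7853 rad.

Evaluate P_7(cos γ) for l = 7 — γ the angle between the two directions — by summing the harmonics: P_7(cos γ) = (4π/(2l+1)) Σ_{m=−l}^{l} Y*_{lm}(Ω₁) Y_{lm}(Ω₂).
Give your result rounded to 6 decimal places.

0.255793

Expand P_7 via completeness: Σ_{m} conj(Y_{7,m}) at Ω₁ times Y_{7,m} at Ω₂ —
  term(m=-7) = (-0.000000, 0.000000)   from Y*(Ω₁)=(-0.000000, -0.000000), Y(Ω₂)=(-0.227185, -0.405793)
  term(m=-6) = (0.000000, 0.000000)   from Y*(Ω₁)=(-0.000000, -0.000000), Y(Ω₂)=(-0.228070, 0.106666)
  term(m=-5) = (-0.000000, 0.000000)   from Y*(Ω₁)=(-0.000000, -0.000000), Y(Ω₂)=(-0.091103, -0.238732)
  term(m=-4) = (0.000000, 0.000000)   from Y*(Ω₁)=(-0.000000, -0.000000), Y(Ω₂)=(-0.263956, 0.079241)
  term(m=-3) = (-0.000002, 0.000004)   from Y*(Ω₁)=(-0.000021, -0.000016), Y(Ω₂)=(-0.039718, -0.178676)
  term(m=-2) = (0.000425, 0.000125)   from Y*(Ω₁)=(-0.001432, -0.000659), Y(Ω₂)=(-0.278020, 0.040831)
  term(m=-1) = (-0.001296, 0.009018)   from Y*(Ω₁)=(-0.057788, -0.012662), Y(Ω₂)=(-0.011218, -0.153587)
  term(m=+0) = (0.307078, 0.000000)   from Y*(Ω₁)=(-1.089338, -0.000000), Y(Ω₂)=(-0.281894, 0.000000)
  term(m=+1) = (-0.001296, -0.009018)   from Y*(Ω₁)=(0.057788, -0.012662), Y(Ω₂)=(0.011218, -0.153587)
  term(m=+2) = (0.000425, -0.000125)   from Y*(Ω₁)=(-0.001432, 0.000659), Y(Ω₂)=(-0.278020, -0.040831)
  term(m=+3) = (-0.000002, -0.000004)   from Y*(Ω₁)=(0.000021, -0.000016), Y(Ω₂)=(0.039718, -0.178676)
  term(m=+4) = (0.000000, -0.000000)   from Y*(Ω₁)=(-0.000000, 0.000000), Y(Ω₂)=(-0.263956, -0.079241)
  term(m=+5) = (-0.000000, -0.000000)   from Y*(Ω₁)=(0.000000, -0.000000), Y(Ω₂)=(0.091103, -0.238732)
  term(m=+6) = (0.000000, -0.000000)   from Y*(Ω₁)=(-0.000000, 0.000000), Y(Ω₂)=(-0.228070, -0.106666)
  term(m=+7) = (-0.000000, -0.000000)   from Y*(Ω₁)=(0.000000, -0.000000), Y(Ω₂)=(0.227185, -0.405793)
Σ over m = (0.305331, 0.000000); ×(4π/15) → (0.255793, 0.000000). Real part: 0.255793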